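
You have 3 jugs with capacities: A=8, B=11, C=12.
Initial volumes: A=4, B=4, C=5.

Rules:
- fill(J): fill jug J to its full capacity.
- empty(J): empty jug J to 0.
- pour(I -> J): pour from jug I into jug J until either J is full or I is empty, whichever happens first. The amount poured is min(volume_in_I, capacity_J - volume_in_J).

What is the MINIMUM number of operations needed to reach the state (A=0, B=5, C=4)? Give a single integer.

BFS from (A=4, B=4, C=5). One shortest path:
  1. empty(B) -> (A=4 B=0 C=5)
  2. pour(C -> B) -> (A=4 B=5 C=0)
  3. pour(A -> C) -> (A=0 B=5 C=4)
Reached target in 3 moves.

Answer: 3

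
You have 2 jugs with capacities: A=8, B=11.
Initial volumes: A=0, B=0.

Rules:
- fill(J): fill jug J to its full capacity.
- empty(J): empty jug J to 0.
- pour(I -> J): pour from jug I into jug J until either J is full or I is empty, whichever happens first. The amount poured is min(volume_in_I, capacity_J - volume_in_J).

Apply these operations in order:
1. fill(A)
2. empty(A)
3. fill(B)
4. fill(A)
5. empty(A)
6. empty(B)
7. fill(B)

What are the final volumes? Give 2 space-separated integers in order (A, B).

Answer: 0 11

Derivation:
Step 1: fill(A) -> (A=8 B=0)
Step 2: empty(A) -> (A=0 B=0)
Step 3: fill(B) -> (A=0 B=11)
Step 4: fill(A) -> (A=8 B=11)
Step 5: empty(A) -> (A=0 B=11)
Step 6: empty(B) -> (A=0 B=0)
Step 7: fill(B) -> (A=0 B=11)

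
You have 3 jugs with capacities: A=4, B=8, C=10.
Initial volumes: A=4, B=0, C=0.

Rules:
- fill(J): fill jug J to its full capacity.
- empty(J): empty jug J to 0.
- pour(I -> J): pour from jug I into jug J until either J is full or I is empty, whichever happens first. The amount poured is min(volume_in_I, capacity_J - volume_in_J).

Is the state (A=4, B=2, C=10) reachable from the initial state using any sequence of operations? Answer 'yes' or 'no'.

BFS from (A=4, B=0, C=0):
  1. fill(B) -> (A=4 B=8 C=0)
  2. pour(A -> C) -> (A=0 B=8 C=4)
  3. fill(A) -> (A=4 B=8 C=4)
  4. pour(B -> C) -> (A=4 B=2 C=10)
Target reached → yes.

Answer: yes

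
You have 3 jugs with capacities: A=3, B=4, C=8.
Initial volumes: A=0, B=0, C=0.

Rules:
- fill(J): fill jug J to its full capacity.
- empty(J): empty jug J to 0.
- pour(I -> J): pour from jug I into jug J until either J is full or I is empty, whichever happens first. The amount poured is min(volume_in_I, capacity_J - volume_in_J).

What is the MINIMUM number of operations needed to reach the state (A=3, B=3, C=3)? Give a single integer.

Answer: 5

Derivation:
BFS from (A=0, B=0, C=0). One shortest path:
  1. fill(A) -> (A=3 B=0 C=0)
  2. pour(A -> B) -> (A=0 B=3 C=0)
  3. fill(A) -> (A=3 B=3 C=0)
  4. pour(A -> C) -> (A=0 B=3 C=3)
  5. fill(A) -> (A=3 B=3 C=3)
Reached target in 5 moves.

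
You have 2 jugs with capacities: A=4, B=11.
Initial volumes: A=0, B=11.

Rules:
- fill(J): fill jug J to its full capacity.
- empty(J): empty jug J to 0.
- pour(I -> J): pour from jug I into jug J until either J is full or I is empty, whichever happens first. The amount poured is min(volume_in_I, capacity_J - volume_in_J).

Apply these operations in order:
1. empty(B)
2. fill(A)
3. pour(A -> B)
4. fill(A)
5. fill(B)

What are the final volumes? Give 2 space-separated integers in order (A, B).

Answer: 4 11

Derivation:
Step 1: empty(B) -> (A=0 B=0)
Step 2: fill(A) -> (A=4 B=0)
Step 3: pour(A -> B) -> (A=0 B=4)
Step 4: fill(A) -> (A=4 B=4)
Step 5: fill(B) -> (A=4 B=11)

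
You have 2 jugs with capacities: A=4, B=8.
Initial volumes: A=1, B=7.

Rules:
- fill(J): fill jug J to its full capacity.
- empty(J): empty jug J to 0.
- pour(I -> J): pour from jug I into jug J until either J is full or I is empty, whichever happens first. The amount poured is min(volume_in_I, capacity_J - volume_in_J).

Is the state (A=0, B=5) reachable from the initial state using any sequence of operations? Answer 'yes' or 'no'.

BFS from (A=1, B=7):
  1. fill(B) -> (A=1 B=8)
  2. pour(B -> A) -> (A=4 B=5)
  3. empty(A) -> (A=0 B=5)
Target reached → yes.

Answer: yes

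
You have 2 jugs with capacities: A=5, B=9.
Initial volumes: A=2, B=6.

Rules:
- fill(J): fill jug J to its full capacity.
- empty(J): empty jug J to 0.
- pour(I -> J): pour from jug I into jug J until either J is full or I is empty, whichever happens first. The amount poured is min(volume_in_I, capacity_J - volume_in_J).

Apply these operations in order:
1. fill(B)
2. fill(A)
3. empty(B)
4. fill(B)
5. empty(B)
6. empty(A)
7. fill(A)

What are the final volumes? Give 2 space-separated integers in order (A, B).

Answer: 5 0

Derivation:
Step 1: fill(B) -> (A=2 B=9)
Step 2: fill(A) -> (A=5 B=9)
Step 3: empty(B) -> (A=5 B=0)
Step 4: fill(B) -> (A=5 B=9)
Step 5: empty(B) -> (A=5 B=0)
Step 6: empty(A) -> (A=0 B=0)
Step 7: fill(A) -> (A=5 B=0)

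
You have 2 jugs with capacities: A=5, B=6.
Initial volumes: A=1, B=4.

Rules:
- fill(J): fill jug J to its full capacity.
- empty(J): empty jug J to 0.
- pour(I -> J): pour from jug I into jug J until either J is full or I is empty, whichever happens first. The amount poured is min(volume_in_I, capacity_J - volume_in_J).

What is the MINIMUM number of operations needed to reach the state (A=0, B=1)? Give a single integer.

Answer: 2

Derivation:
BFS from (A=1, B=4). One shortest path:
  1. empty(B) -> (A=1 B=0)
  2. pour(A -> B) -> (A=0 B=1)
Reached target in 2 moves.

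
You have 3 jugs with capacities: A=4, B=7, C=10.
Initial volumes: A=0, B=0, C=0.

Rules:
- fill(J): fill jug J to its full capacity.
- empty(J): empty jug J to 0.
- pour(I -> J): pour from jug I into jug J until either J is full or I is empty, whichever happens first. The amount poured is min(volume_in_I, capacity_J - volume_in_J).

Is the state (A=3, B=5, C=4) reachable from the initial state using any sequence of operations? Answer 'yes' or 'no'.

BFS explored all 278 reachable states.
Reachable set includes: (0,0,0), (0,0,1), (0,0,2), (0,0,3), (0,0,4), (0,0,5), (0,0,6), (0,0,7), (0,0,8), (0,0,9), (0,0,10), (0,1,0) ...
Target (A=3, B=5, C=4) not in reachable set → no.

Answer: no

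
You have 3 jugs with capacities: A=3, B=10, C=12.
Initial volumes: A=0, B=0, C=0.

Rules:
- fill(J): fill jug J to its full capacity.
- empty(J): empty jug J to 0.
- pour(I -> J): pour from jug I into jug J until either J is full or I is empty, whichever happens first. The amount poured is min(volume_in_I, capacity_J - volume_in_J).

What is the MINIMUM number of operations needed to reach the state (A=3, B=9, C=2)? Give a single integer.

Answer: 7

Derivation:
BFS from (A=0, B=0, C=0). One shortest path:
  1. fill(C) -> (A=0 B=0 C=12)
  2. pour(C -> B) -> (A=0 B=10 C=2)
  3. empty(B) -> (A=0 B=0 C=2)
  4. pour(C -> A) -> (A=2 B=0 C=0)
  5. fill(C) -> (A=2 B=0 C=12)
  6. pour(C -> B) -> (A=2 B=10 C=2)
  7. pour(B -> A) -> (A=3 B=9 C=2)
Reached target in 7 moves.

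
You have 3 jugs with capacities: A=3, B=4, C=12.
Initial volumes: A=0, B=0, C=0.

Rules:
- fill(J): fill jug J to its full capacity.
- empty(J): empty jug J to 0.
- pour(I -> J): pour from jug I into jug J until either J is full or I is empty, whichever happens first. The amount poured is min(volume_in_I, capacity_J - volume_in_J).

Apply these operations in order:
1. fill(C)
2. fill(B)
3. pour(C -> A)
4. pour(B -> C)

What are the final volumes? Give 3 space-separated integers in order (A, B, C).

Answer: 3 1 12

Derivation:
Step 1: fill(C) -> (A=0 B=0 C=12)
Step 2: fill(B) -> (A=0 B=4 C=12)
Step 3: pour(C -> A) -> (A=3 B=4 C=9)
Step 4: pour(B -> C) -> (A=3 B=1 C=12)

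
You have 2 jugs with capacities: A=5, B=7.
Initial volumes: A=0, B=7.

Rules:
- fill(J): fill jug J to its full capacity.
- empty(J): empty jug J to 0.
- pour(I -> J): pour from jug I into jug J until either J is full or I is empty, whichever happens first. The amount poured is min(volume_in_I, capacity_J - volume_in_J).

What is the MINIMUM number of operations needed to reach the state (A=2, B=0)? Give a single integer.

Answer: 3

Derivation:
BFS from (A=0, B=7). One shortest path:
  1. pour(B -> A) -> (A=5 B=2)
  2. empty(A) -> (A=0 B=2)
  3. pour(B -> A) -> (A=2 B=0)
Reached target in 3 moves.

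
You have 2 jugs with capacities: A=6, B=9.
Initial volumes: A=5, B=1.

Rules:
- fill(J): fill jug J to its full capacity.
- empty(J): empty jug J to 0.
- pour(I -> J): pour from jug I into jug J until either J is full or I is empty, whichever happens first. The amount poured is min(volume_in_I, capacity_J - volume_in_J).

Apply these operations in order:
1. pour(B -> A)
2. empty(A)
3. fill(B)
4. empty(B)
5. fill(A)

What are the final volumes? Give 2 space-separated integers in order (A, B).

Step 1: pour(B -> A) -> (A=6 B=0)
Step 2: empty(A) -> (A=0 B=0)
Step 3: fill(B) -> (A=0 B=9)
Step 4: empty(B) -> (A=0 B=0)
Step 5: fill(A) -> (A=6 B=0)

Answer: 6 0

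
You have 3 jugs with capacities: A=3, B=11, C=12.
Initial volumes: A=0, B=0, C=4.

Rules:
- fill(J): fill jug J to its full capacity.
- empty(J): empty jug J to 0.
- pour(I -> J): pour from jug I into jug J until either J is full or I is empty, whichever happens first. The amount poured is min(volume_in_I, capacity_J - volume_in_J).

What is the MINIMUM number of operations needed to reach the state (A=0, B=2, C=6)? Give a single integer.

BFS from (A=0, B=0, C=4). One shortest path:
  1. fill(B) -> (A=0 B=11 C=4)
  2. empty(C) -> (A=0 B=11 C=0)
  3. pour(B -> A) -> (A=3 B=8 C=0)
  4. empty(A) -> (A=0 B=8 C=0)
  5. pour(B -> A) -> (A=3 B=5 C=0)
  6. pour(A -> C) -> (A=0 B=5 C=3)
  7. pour(B -> A) -> (A=3 B=2 C=3)
  8. pour(A -> C) -> (A=0 B=2 C=6)
Reached target in 8 moves.

Answer: 8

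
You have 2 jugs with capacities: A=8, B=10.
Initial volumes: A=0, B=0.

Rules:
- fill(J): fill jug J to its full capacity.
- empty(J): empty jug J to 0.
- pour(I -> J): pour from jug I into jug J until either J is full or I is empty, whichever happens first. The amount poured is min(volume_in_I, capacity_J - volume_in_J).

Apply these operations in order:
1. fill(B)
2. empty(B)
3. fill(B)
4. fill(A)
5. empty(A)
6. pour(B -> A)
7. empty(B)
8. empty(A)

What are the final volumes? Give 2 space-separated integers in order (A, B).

Answer: 0 0

Derivation:
Step 1: fill(B) -> (A=0 B=10)
Step 2: empty(B) -> (A=0 B=0)
Step 3: fill(B) -> (A=0 B=10)
Step 4: fill(A) -> (A=8 B=10)
Step 5: empty(A) -> (A=0 B=10)
Step 6: pour(B -> A) -> (A=8 B=2)
Step 7: empty(B) -> (A=8 B=0)
Step 8: empty(A) -> (A=0 B=0)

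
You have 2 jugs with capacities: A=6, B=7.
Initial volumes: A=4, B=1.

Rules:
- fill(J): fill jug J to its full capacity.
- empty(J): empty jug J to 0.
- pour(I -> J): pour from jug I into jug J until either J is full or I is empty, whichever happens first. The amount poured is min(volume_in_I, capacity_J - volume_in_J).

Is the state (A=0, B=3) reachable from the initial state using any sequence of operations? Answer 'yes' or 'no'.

Answer: yes

Derivation:
BFS from (A=4, B=1):
  1. empty(B) -> (A=4 B=0)
  2. pour(A -> B) -> (A=0 B=4)
  3. fill(A) -> (A=6 B=4)
  4. pour(A -> B) -> (A=3 B=7)
  5. empty(B) -> (A=3 B=0)
  6. pour(A -> B) -> (A=0 B=3)
Target reached → yes.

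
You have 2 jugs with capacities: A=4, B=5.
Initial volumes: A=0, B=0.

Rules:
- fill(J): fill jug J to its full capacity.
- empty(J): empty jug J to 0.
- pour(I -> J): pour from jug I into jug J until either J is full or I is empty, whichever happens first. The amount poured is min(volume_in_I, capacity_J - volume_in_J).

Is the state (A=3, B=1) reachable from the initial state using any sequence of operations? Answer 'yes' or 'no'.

BFS explored all 18 reachable states.
Reachable set includes: (0,0), (0,1), (0,2), (0,3), (0,4), (0,5), (1,0), (1,5), (2,0), (2,5), (3,0), (3,5) ...
Target (A=3, B=1) not in reachable set → no.

Answer: no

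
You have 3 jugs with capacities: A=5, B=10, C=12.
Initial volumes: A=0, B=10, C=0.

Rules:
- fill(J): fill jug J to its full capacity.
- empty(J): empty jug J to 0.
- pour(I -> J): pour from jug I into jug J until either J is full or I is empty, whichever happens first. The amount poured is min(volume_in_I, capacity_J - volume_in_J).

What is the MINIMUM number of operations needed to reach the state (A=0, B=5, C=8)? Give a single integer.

BFS from (A=0, B=10, C=0). One shortest path:
  1. fill(A) -> (A=5 B=10 C=0)
  2. pour(B -> C) -> (A=5 B=0 C=10)
  3. fill(B) -> (A=5 B=10 C=10)
  4. pour(B -> C) -> (A=5 B=8 C=12)
  5. empty(C) -> (A=5 B=8 C=0)
  6. pour(B -> C) -> (A=5 B=0 C=8)
  7. pour(A -> B) -> (A=0 B=5 C=8)
Reached target in 7 moves.

Answer: 7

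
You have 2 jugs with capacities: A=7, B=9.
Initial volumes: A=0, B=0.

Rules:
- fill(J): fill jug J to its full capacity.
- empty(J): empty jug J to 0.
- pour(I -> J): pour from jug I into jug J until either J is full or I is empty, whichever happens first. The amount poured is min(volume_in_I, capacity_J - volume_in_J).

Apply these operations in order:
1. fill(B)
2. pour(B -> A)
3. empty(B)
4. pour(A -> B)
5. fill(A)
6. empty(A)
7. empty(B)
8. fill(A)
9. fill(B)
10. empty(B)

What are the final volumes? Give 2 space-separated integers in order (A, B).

Answer: 7 0

Derivation:
Step 1: fill(B) -> (A=0 B=9)
Step 2: pour(B -> A) -> (A=7 B=2)
Step 3: empty(B) -> (A=7 B=0)
Step 4: pour(A -> B) -> (A=0 B=7)
Step 5: fill(A) -> (A=7 B=7)
Step 6: empty(A) -> (A=0 B=7)
Step 7: empty(B) -> (A=0 B=0)
Step 8: fill(A) -> (A=7 B=0)
Step 9: fill(B) -> (A=7 B=9)
Step 10: empty(B) -> (A=7 B=0)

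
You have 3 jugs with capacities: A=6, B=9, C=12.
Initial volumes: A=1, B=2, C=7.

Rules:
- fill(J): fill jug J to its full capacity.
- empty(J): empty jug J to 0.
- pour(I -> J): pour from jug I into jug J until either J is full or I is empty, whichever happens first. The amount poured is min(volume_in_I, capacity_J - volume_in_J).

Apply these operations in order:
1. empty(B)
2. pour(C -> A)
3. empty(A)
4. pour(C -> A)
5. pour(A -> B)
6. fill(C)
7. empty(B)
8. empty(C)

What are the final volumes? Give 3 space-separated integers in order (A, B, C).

Answer: 0 0 0

Derivation:
Step 1: empty(B) -> (A=1 B=0 C=7)
Step 2: pour(C -> A) -> (A=6 B=0 C=2)
Step 3: empty(A) -> (A=0 B=0 C=2)
Step 4: pour(C -> A) -> (A=2 B=0 C=0)
Step 5: pour(A -> B) -> (A=0 B=2 C=0)
Step 6: fill(C) -> (A=0 B=2 C=12)
Step 7: empty(B) -> (A=0 B=0 C=12)
Step 8: empty(C) -> (A=0 B=0 C=0)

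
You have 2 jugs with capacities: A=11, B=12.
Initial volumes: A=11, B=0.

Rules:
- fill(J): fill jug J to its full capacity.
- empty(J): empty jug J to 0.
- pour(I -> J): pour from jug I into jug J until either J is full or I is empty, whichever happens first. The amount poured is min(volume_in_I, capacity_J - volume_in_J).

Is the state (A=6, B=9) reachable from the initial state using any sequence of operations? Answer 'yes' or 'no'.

BFS explored all 46 reachable states.
Reachable set includes: (0,0), (0,1), (0,2), (0,3), (0,4), (0,5), (0,6), (0,7), (0,8), (0,9), (0,10), (0,11) ...
Target (A=6, B=9) not in reachable set → no.

Answer: no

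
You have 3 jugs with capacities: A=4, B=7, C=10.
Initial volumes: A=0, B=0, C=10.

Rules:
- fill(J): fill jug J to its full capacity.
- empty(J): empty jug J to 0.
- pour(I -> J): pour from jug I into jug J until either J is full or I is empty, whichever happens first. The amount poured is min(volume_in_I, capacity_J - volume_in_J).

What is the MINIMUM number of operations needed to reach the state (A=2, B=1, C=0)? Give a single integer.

BFS from (A=0, B=0, C=10). One shortest path:
  1. pour(C -> A) -> (A=4 B=0 C=6)
  2. pour(A -> B) -> (A=0 B=4 C=6)
  3. pour(C -> A) -> (A=4 B=4 C=2)
  4. pour(A -> B) -> (A=1 B=7 C=2)
  5. empty(B) -> (A=1 B=0 C=2)
  6. pour(A -> B) -> (A=0 B=1 C=2)
  7. pour(C -> A) -> (A=2 B=1 C=0)
Reached target in 7 moves.

Answer: 7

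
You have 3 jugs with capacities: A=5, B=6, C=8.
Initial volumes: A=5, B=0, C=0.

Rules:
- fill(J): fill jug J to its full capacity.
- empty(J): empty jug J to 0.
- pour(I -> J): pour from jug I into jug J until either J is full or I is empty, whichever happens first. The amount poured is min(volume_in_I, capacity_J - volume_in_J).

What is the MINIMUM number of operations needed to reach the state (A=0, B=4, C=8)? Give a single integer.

Answer: 5

Derivation:
BFS from (A=5, B=0, C=0). One shortest path:
  1. empty(A) -> (A=0 B=0 C=0)
  2. fill(B) -> (A=0 B=6 C=0)
  3. pour(B -> C) -> (A=0 B=0 C=6)
  4. fill(B) -> (A=0 B=6 C=6)
  5. pour(B -> C) -> (A=0 B=4 C=8)
Reached target in 5 moves.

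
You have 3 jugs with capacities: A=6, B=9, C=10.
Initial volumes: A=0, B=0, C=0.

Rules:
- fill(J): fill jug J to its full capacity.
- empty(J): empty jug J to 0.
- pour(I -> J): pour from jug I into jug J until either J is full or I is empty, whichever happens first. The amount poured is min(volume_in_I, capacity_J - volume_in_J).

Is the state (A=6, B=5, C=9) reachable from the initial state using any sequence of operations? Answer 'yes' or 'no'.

Answer: yes

Derivation:
BFS from (A=0, B=0, C=0):
  1. fill(A) -> (A=6 B=0 C=0)
  2. fill(B) -> (A=6 B=9 C=0)
  3. pour(A -> C) -> (A=0 B=9 C=6)
  4. fill(A) -> (A=6 B=9 C=6)
  5. pour(A -> C) -> (A=2 B=9 C=10)
  6. empty(C) -> (A=2 B=9 C=0)
  7. pour(B -> C) -> (A=2 B=0 C=9)
  8. fill(B) -> (A=2 B=9 C=9)
  9. pour(B -> A) -> (A=6 B=5 C=9)
Target reached → yes.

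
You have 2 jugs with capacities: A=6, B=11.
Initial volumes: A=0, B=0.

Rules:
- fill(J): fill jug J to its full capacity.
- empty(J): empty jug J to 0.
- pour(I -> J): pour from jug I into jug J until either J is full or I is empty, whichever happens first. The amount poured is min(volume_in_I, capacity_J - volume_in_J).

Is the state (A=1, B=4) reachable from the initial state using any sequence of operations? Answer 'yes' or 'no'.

BFS explored all 34 reachable states.
Reachable set includes: (0,0), (0,1), (0,2), (0,3), (0,4), (0,5), (0,6), (0,7), (0,8), (0,9), (0,10), (0,11) ...
Target (A=1, B=4) not in reachable set → no.

Answer: no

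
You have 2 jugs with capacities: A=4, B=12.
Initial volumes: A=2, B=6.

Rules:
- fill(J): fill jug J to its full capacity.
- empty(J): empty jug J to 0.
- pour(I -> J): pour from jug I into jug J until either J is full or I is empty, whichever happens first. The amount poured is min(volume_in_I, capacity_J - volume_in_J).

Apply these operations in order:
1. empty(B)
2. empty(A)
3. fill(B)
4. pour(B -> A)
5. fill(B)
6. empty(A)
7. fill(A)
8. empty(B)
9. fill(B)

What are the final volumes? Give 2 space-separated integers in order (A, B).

Step 1: empty(B) -> (A=2 B=0)
Step 2: empty(A) -> (A=0 B=0)
Step 3: fill(B) -> (A=0 B=12)
Step 4: pour(B -> A) -> (A=4 B=8)
Step 5: fill(B) -> (A=4 B=12)
Step 6: empty(A) -> (A=0 B=12)
Step 7: fill(A) -> (A=4 B=12)
Step 8: empty(B) -> (A=4 B=0)
Step 9: fill(B) -> (A=4 B=12)

Answer: 4 12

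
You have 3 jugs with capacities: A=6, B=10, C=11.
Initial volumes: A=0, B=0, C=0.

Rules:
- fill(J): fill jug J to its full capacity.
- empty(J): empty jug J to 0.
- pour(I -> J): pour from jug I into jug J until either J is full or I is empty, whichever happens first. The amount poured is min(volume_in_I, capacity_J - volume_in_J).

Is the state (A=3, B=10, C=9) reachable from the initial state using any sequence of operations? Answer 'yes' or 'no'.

Answer: yes

Derivation:
BFS from (A=0, B=0, C=0):
  1. fill(C) -> (A=0 B=0 C=11)
  2. pour(C -> B) -> (A=0 B=10 C=1)
  3. pour(B -> A) -> (A=6 B=4 C=1)
  4. pour(A -> C) -> (A=0 B=4 C=7)
  5. pour(B -> A) -> (A=4 B=0 C=7)
  6. pour(C -> B) -> (A=4 B=7 C=0)
  7. fill(C) -> (A=4 B=7 C=11)
  8. pour(C -> A) -> (A=6 B=7 C=9)
  9. pour(A -> B) -> (A=3 B=10 C=9)
Target reached → yes.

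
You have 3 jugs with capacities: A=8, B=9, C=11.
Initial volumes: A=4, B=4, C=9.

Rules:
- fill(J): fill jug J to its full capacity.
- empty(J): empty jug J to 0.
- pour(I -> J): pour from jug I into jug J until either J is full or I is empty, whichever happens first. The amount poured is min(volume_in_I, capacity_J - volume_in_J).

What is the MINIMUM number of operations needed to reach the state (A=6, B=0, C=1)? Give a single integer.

Answer: 6

Derivation:
BFS from (A=4, B=4, C=9). One shortest path:
  1. empty(A) -> (A=0 B=4 C=9)
  2. fill(B) -> (A=0 B=9 C=9)
  3. pour(B -> A) -> (A=8 B=1 C=9)
  4. pour(A -> C) -> (A=6 B=1 C=11)
  5. empty(C) -> (A=6 B=1 C=0)
  6. pour(B -> C) -> (A=6 B=0 C=1)
Reached target in 6 moves.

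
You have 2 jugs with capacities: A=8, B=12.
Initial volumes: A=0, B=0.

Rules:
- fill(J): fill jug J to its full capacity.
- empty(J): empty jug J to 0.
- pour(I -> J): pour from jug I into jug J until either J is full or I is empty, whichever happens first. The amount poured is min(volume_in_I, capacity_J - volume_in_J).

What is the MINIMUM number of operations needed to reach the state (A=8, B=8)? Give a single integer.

BFS from (A=0, B=0). One shortest path:
  1. fill(A) -> (A=8 B=0)
  2. pour(A -> B) -> (A=0 B=8)
  3. fill(A) -> (A=8 B=8)
Reached target in 3 moves.

Answer: 3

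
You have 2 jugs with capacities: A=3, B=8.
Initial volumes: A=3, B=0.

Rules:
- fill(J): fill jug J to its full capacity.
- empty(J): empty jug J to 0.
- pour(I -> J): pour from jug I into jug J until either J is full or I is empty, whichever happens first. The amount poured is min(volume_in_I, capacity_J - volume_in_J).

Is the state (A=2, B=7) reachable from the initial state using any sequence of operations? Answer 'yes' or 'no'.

Answer: no

Derivation:
BFS explored all 22 reachable states.
Reachable set includes: (0,0), (0,1), (0,2), (0,3), (0,4), (0,5), (0,6), (0,7), (0,8), (1,0), (1,8), (2,0) ...
Target (A=2, B=7) not in reachable set → no.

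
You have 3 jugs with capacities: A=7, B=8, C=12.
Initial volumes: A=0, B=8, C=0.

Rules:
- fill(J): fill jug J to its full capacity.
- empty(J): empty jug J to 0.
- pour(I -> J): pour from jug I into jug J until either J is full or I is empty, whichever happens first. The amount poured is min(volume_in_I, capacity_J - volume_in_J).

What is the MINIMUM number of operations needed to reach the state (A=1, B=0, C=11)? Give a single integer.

Answer: 6

Derivation:
BFS from (A=0, B=8, C=0). One shortest path:
  1. empty(B) -> (A=0 B=0 C=0)
  2. fill(C) -> (A=0 B=0 C=12)
  3. pour(C -> B) -> (A=0 B=8 C=4)
  4. pour(B -> A) -> (A=7 B=1 C=4)
  5. pour(A -> C) -> (A=0 B=1 C=11)
  6. pour(B -> A) -> (A=1 B=0 C=11)
Reached target in 6 moves.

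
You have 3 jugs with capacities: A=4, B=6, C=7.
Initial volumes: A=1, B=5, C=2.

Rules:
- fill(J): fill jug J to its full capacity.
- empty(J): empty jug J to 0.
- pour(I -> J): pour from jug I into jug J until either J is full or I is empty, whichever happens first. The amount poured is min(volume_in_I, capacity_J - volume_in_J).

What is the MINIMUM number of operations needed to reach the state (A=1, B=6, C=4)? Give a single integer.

BFS from (A=1, B=5, C=2). One shortest path:
  1. empty(A) -> (A=0 B=5 C=2)
  2. empty(C) -> (A=0 B=5 C=0)
  3. pour(B -> A) -> (A=4 B=1 C=0)
  4. pour(A -> C) -> (A=0 B=1 C=4)
  5. pour(B -> A) -> (A=1 B=0 C=4)
  6. fill(B) -> (A=1 B=6 C=4)
Reached target in 6 moves.

Answer: 6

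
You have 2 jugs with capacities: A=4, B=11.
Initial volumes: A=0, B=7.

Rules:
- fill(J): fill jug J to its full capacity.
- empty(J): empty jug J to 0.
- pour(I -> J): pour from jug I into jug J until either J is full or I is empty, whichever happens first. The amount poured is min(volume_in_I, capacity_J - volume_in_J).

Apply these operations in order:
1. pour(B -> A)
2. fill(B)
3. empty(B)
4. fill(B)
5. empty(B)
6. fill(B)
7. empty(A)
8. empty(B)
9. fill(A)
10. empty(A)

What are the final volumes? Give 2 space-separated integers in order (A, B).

Answer: 0 0

Derivation:
Step 1: pour(B -> A) -> (A=4 B=3)
Step 2: fill(B) -> (A=4 B=11)
Step 3: empty(B) -> (A=4 B=0)
Step 4: fill(B) -> (A=4 B=11)
Step 5: empty(B) -> (A=4 B=0)
Step 6: fill(B) -> (A=4 B=11)
Step 7: empty(A) -> (A=0 B=11)
Step 8: empty(B) -> (A=0 B=0)
Step 9: fill(A) -> (A=4 B=0)
Step 10: empty(A) -> (A=0 B=0)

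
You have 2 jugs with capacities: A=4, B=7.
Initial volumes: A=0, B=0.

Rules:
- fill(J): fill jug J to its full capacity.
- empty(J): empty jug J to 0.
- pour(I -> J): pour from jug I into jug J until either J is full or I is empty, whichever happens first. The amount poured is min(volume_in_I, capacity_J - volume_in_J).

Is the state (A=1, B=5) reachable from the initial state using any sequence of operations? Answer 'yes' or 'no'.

BFS explored all 22 reachable states.
Reachable set includes: (0,0), (0,1), (0,2), (0,3), (0,4), (0,5), (0,6), (0,7), (1,0), (1,7), (2,0), (2,7) ...
Target (A=1, B=5) not in reachable set → no.

Answer: no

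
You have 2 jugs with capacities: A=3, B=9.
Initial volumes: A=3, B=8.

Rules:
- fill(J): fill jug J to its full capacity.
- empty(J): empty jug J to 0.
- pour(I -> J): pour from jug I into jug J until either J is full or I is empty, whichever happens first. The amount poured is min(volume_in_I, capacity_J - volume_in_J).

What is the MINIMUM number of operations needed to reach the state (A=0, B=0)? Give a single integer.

Answer: 2

Derivation:
BFS from (A=3, B=8). One shortest path:
  1. empty(A) -> (A=0 B=8)
  2. empty(B) -> (A=0 B=0)
Reached target in 2 moves.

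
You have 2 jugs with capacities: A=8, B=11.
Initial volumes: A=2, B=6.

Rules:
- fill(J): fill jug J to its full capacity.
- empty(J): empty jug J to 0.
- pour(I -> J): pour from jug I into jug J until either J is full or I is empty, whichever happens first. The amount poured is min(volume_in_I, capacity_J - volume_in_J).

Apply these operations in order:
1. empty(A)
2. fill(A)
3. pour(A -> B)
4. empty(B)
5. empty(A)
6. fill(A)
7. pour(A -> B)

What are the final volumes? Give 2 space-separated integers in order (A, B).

Step 1: empty(A) -> (A=0 B=6)
Step 2: fill(A) -> (A=8 B=6)
Step 3: pour(A -> B) -> (A=3 B=11)
Step 4: empty(B) -> (A=3 B=0)
Step 5: empty(A) -> (A=0 B=0)
Step 6: fill(A) -> (A=8 B=0)
Step 7: pour(A -> B) -> (A=0 B=8)

Answer: 0 8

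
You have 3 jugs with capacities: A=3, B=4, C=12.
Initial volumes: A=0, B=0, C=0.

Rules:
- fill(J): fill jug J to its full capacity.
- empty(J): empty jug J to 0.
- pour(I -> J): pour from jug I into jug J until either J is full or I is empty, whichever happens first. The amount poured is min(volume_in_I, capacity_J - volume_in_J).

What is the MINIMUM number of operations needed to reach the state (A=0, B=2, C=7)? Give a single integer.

Answer: 8

Derivation:
BFS from (A=0, B=0, C=0). One shortest path:
  1. fill(A) -> (A=3 B=0 C=0)
  2. pour(A -> B) -> (A=0 B=3 C=0)
  3. fill(A) -> (A=3 B=3 C=0)
  4. pour(A -> B) -> (A=2 B=4 C=0)
  5. pour(B -> C) -> (A=2 B=0 C=4)
  6. pour(A -> B) -> (A=0 B=2 C=4)
  7. fill(A) -> (A=3 B=2 C=4)
  8. pour(A -> C) -> (A=0 B=2 C=7)
Reached target in 8 moves.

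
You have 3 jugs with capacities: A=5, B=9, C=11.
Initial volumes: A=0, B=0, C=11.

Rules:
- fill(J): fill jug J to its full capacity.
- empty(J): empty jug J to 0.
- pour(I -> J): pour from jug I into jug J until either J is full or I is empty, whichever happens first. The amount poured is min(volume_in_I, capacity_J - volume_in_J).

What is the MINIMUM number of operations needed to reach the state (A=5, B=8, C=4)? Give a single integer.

Answer: 8

Derivation:
BFS from (A=0, B=0, C=11). One shortest path:
  1. pour(C -> B) -> (A=0 B=9 C=2)
  2. pour(B -> A) -> (A=5 B=4 C=2)
  3. empty(A) -> (A=0 B=4 C=2)
  4. pour(B -> A) -> (A=4 B=0 C=2)
  5. pour(C -> B) -> (A=4 B=2 C=0)
  6. fill(C) -> (A=4 B=2 C=11)
  7. pour(C -> B) -> (A=4 B=9 C=4)
  8. pour(B -> A) -> (A=5 B=8 C=4)
Reached target in 8 moves.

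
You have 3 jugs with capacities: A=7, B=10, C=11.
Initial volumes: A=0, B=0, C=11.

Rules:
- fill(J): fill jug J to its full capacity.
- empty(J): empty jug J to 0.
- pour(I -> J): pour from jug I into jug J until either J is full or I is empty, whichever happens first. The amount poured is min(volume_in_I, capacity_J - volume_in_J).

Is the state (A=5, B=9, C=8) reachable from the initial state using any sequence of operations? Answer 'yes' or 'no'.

BFS explored all 516 reachable states.
Reachable set includes: (0,0,0), (0,0,1), (0,0,2), (0,0,3), (0,0,4), (0,0,5), (0,0,6), (0,0,7), (0,0,8), (0,0,9), (0,0,10), (0,0,11) ...
Target (A=5, B=9, C=8) not in reachable set → no.

Answer: no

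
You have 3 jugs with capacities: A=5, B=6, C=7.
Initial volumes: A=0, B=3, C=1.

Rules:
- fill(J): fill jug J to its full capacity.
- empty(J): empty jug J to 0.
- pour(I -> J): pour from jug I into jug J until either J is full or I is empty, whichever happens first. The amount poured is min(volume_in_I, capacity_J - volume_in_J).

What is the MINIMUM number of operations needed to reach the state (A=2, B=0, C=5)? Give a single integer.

BFS from (A=0, B=3, C=1). One shortest path:
  1. fill(B) -> (A=0 B=6 C=1)
  2. pour(B -> A) -> (A=5 B=1 C=1)
  3. pour(C -> B) -> (A=5 B=2 C=0)
  4. pour(A -> C) -> (A=0 B=2 C=5)
  5. pour(B -> A) -> (A=2 B=0 C=5)
Reached target in 5 moves.

Answer: 5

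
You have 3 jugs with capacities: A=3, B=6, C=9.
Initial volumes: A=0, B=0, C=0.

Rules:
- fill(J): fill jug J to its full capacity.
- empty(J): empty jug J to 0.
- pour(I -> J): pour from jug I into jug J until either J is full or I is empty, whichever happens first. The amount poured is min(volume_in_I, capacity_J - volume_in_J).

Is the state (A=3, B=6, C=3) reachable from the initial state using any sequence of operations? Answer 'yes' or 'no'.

BFS from (A=0, B=0, C=0):
  1. fill(A) -> (A=3 B=0 C=0)
  2. fill(C) -> (A=3 B=0 C=9)
  3. pour(C -> B) -> (A=3 B=6 C=3)
Target reached → yes.

Answer: yes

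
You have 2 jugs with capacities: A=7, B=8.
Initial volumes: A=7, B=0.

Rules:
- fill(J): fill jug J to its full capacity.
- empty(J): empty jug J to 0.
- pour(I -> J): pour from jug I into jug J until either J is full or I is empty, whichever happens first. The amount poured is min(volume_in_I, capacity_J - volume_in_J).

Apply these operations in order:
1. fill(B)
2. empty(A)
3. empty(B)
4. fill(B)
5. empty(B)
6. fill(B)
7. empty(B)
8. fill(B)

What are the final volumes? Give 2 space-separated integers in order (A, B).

Answer: 0 8

Derivation:
Step 1: fill(B) -> (A=7 B=8)
Step 2: empty(A) -> (A=0 B=8)
Step 3: empty(B) -> (A=0 B=0)
Step 4: fill(B) -> (A=0 B=8)
Step 5: empty(B) -> (A=0 B=0)
Step 6: fill(B) -> (A=0 B=8)
Step 7: empty(B) -> (A=0 B=0)
Step 8: fill(B) -> (A=0 B=8)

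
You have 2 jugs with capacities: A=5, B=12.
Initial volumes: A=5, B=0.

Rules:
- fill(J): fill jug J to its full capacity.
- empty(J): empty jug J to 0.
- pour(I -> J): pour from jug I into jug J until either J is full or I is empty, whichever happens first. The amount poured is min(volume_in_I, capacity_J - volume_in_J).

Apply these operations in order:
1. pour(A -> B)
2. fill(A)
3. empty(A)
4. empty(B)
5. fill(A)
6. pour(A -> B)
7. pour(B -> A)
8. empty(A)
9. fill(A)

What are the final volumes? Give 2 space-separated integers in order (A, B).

Answer: 5 0

Derivation:
Step 1: pour(A -> B) -> (A=0 B=5)
Step 2: fill(A) -> (A=5 B=5)
Step 3: empty(A) -> (A=0 B=5)
Step 4: empty(B) -> (A=0 B=0)
Step 5: fill(A) -> (A=5 B=0)
Step 6: pour(A -> B) -> (A=0 B=5)
Step 7: pour(B -> A) -> (A=5 B=0)
Step 8: empty(A) -> (A=0 B=0)
Step 9: fill(A) -> (A=5 B=0)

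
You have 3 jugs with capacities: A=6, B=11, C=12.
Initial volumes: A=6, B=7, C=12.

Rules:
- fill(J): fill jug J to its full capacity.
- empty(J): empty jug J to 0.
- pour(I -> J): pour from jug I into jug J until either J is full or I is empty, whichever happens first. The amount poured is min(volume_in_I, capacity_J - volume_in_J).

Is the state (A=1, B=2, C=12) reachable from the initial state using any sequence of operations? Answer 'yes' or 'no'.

BFS from (A=6, B=7, C=12):
  1. pour(A -> B) -> (A=2 B=11 C=12)
  2. empty(B) -> (A=2 B=0 C=12)
  3. pour(C -> B) -> (A=2 B=11 C=1)
  4. empty(B) -> (A=2 B=0 C=1)
  5. pour(A -> B) -> (A=0 B=2 C=1)
  6. pour(C -> A) -> (A=1 B=2 C=0)
  7. fill(C) -> (A=1 B=2 C=12)
Target reached → yes.

Answer: yes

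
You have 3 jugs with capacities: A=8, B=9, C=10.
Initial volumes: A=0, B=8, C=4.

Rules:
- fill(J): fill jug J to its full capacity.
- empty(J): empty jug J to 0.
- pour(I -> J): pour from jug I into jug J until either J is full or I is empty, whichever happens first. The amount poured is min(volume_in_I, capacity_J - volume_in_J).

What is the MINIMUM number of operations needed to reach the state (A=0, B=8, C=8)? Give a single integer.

Answer: 3

Derivation:
BFS from (A=0, B=8, C=4). One shortest path:
  1. fill(A) -> (A=8 B=8 C=4)
  2. empty(C) -> (A=8 B=8 C=0)
  3. pour(A -> C) -> (A=0 B=8 C=8)
Reached target in 3 moves.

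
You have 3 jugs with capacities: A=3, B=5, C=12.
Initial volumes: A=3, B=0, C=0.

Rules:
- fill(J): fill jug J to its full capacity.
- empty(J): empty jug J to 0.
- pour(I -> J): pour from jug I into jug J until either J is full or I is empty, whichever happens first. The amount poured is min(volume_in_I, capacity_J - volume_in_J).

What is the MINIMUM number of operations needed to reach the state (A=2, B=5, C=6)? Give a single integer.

Answer: 6

Derivation:
BFS from (A=3, B=0, C=0). One shortest path:
  1. fill(B) -> (A=3 B=5 C=0)
  2. pour(A -> C) -> (A=0 B=5 C=3)
  3. pour(B -> A) -> (A=3 B=2 C=3)
  4. pour(A -> C) -> (A=0 B=2 C=6)
  5. pour(B -> A) -> (A=2 B=0 C=6)
  6. fill(B) -> (A=2 B=5 C=6)
Reached target in 6 moves.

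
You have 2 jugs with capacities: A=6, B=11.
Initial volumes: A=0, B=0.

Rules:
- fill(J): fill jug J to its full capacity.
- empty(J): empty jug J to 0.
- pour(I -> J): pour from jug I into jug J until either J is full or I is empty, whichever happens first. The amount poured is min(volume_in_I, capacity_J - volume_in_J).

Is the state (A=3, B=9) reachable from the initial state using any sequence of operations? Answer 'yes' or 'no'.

BFS explored all 34 reachable states.
Reachable set includes: (0,0), (0,1), (0,2), (0,3), (0,4), (0,5), (0,6), (0,7), (0,8), (0,9), (0,10), (0,11) ...
Target (A=3, B=9) not in reachable set → no.

Answer: no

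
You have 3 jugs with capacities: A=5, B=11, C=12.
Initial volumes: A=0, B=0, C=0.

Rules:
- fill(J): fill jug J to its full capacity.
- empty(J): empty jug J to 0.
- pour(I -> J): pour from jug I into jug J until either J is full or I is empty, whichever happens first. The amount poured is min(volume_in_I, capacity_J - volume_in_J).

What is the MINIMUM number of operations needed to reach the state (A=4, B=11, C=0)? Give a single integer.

BFS from (A=0, B=0, C=0). One shortest path:
  1. fill(A) -> (A=5 B=0 C=0)
  2. fill(B) -> (A=5 B=11 C=0)
  3. pour(B -> C) -> (A=5 B=0 C=11)
  4. fill(B) -> (A=5 B=11 C=11)
  5. pour(A -> C) -> (A=4 B=11 C=12)
  6. empty(C) -> (A=4 B=11 C=0)
Reached target in 6 moves.

Answer: 6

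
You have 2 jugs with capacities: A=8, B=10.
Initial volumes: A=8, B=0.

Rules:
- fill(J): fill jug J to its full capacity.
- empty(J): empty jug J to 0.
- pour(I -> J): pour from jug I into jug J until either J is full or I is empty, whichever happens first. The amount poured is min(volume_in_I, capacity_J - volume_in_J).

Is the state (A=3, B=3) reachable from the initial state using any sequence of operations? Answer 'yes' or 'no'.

Answer: no

Derivation:
BFS explored all 18 reachable states.
Reachable set includes: (0,0), (0,2), (0,4), (0,6), (0,8), (0,10), (2,0), (2,10), (4,0), (4,10), (6,0), (6,10) ...
Target (A=3, B=3) not in reachable set → no.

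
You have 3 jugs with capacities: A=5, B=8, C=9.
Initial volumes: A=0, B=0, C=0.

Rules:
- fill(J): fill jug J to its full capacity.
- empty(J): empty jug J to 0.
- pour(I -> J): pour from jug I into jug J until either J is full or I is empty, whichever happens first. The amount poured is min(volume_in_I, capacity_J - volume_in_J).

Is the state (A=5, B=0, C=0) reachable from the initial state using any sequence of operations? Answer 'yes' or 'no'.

BFS from (A=0, B=0, C=0):
  1. fill(A) -> (A=5 B=0 C=0)
Target reached → yes.

Answer: yes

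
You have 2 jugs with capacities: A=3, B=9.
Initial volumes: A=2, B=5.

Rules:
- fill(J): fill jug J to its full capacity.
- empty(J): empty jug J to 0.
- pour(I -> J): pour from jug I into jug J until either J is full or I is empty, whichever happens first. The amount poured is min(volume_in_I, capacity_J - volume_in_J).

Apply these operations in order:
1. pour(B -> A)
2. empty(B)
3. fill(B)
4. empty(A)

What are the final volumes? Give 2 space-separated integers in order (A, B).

Answer: 0 9

Derivation:
Step 1: pour(B -> A) -> (A=3 B=4)
Step 2: empty(B) -> (A=3 B=0)
Step 3: fill(B) -> (A=3 B=9)
Step 4: empty(A) -> (A=0 B=9)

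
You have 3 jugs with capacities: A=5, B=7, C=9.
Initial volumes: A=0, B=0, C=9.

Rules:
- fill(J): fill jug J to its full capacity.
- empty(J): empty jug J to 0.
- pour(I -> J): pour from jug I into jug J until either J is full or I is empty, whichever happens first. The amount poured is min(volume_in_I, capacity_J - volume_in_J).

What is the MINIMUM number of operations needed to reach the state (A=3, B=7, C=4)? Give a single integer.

BFS from (A=0, B=0, C=9). One shortest path:
  1. fill(A) -> (A=5 B=0 C=9)
  2. pour(A -> B) -> (A=0 B=5 C=9)
  3. pour(C -> A) -> (A=5 B=5 C=4)
  4. pour(A -> B) -> (A=3 B=7 C=4)
Reached target in 4 moves.

Answer: 4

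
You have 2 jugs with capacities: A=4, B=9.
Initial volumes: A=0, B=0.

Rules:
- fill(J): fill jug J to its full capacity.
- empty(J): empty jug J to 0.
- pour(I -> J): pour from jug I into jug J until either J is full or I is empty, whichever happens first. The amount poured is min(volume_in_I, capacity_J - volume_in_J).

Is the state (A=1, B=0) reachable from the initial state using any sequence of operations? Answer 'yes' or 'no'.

BFS from (A=0, B=0):
  1. fill(B) -> (A=0 B=9)
  2. pour(B -> A) -> (A=4 B=5)
  3. empty(A) -> (A=0 B=5)
  4. pour(B -> A) -> (A=4 B=1)
  5. empty(A) -> (A=0 B=1)
  6. pour(B -> A) -> (A=1 B=0)
Target reached → yes.

Answer: yes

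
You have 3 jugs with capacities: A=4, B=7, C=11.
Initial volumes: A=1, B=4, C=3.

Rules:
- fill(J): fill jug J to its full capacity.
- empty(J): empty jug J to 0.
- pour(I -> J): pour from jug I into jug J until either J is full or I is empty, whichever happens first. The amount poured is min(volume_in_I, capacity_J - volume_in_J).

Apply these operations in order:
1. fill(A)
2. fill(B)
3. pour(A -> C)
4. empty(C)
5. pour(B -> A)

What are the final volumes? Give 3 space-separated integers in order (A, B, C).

Step 1: fill(A) -> (A=4 B=4 C=3)
Step 2: fill(B) -> (A=4 B=7 C=3)
Step 3: pour(A -> C) -> (A=0 B=7 C=7)
Step 4: empty(C) -> (A=0 B=7 C=0)
Step 5: pour(B -> A) -> (A=4 B=3 C=0)

Answer: 4 3 0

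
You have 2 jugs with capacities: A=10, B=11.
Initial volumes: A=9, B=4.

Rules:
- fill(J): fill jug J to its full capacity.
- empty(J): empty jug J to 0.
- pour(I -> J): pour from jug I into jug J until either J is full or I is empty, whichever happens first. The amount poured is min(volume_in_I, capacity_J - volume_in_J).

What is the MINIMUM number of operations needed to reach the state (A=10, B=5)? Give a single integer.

Answer: 4

Derivation:
BFS from (A=9, B=4). One shortest path:
  1. empty(A) -> (A=0 B=4)
  2. pour(B -> A) -> (A=4 B=0)
  3. fill(B) -> (A=4 B=11)
  4. pour(B -> A) -> (A=10 B=5)
Reached target in 4 moves.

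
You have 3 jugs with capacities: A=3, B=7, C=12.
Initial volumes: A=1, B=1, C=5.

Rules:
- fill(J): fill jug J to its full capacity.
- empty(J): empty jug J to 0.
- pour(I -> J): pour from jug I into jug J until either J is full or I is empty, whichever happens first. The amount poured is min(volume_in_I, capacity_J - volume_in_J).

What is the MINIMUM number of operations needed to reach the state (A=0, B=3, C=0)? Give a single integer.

Answer: 4

Derivation:
BFS from (A=1, B=1, C=5). One shortest path:
  1. fill(A) -> (A=3 B=1 C=5)
  2. empty(B) -> (A=3 B=0 C=5)
  3. empty(C) -> (A=3 B=0 C=0)
  4. pour(A -> B) -> (A=0 B=3 C=0)
Reached target in 4 moves.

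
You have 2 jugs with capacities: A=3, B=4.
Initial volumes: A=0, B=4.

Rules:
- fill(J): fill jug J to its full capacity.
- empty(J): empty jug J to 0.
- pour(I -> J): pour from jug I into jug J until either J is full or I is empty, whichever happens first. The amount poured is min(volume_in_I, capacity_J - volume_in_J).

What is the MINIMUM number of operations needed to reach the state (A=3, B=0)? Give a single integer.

BFS from (A=0, B=4). One shortest path:
  1. fill(A) -> (A=3 B=4)
  2. empty(B) -> (A=3 B=0)
Reached target in 2 moves.

Answer: 2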